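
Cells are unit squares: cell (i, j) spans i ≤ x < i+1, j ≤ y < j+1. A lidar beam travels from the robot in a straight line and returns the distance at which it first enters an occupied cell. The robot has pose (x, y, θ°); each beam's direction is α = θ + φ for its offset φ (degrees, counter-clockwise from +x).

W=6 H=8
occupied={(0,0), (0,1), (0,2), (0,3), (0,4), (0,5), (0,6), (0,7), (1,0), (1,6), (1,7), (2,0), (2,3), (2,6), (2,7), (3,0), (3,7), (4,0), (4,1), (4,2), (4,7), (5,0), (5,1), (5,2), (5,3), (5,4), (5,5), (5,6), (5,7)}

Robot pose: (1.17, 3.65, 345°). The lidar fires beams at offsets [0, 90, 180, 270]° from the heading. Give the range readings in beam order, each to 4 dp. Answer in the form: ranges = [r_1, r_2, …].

beam 1: φ=0°, α=345°
  dir = (cos 345°, sin 345°) = (0.9659, -0.2588); from cell (1,3)
  next x-line at t=0.8593, next y-line at t=2.5114; Δt_x=1.0353, Δt_y=3.8637
    x: enter (2,3) at t=0.8593 ← occupied
  → r_1 = 0.8593
beam 2: φ=90°, α=75°
  dir = (cos 75°, sin 75°) = (0.2588, 0.9659); from cell (1,3)
  next x-line at t=3.2069, next y-line at t=0.3623; Δt_x=3.8637, Δt_y=1.0353
    y: enter (1,4) at t=0.3623
    y: enter (1,5) at t=1.3976
    y: enter (1,6) at t=2.4329 ← occupied
  → r_2 = 2.4329
beam 3: φ=180°, α=165°
  dir = (cos 165°, sin 165°) = (-0.9659, 0.2588); from cell (1,3)
  next x-line at t=0.1760, next y-line at t=1.3523; Δt_x=1.0353, Δt_y=3.8637
    x: enter (0,3) at t=0.1760 ← occupied
  → r_3 = 0.1760
beam 4: φ=270°, α=255°
  dir = (cos 255°, sin 255°) = (-0.2588, -0.9659); from cell (1,3)
  next x-line at t=0.6568, next y-line at t=0.6729; Δt_x=3.8637, Δt_y=1.0353
    x: enter (0,3) at t=0.6568 ← occupied
  → r_4 = 0.6568

ranges = [0.8593, 2.4329, 0.1760, 0.6568]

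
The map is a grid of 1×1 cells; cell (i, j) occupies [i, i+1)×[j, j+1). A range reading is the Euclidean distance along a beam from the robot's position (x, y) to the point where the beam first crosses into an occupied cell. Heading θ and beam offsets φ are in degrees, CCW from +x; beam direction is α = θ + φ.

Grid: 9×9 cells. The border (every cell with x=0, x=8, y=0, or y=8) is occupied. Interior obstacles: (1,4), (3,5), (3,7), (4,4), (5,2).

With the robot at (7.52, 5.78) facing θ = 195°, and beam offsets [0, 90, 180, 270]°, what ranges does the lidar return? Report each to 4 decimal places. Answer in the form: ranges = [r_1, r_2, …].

ranges = [3.0137, 1.8546, 0.4969, 2.2983]

beam 1: φ=0°, α=195°
  d=(-0.9659,-0.2588)  start (7,5)  tX=0.5383 tY=3.0137  stride 1/|dx|=1.0353 1/|dy|=3.8637
    cross x-line → (6,5), t=0.5383
    cross x-line → (5,5), t=1.5736
    cross x-line → (4,5), t=2.6089
    cross y-line → (4,4), t=3.0137 (wall)
  → r_1 = 3.0137
beam 2: φ=90°, α=285°
  d=(0.2588,-0.9659)  start (7,5)  tX=1.8546 tY=0.8075  stride 1/|dx|=3.8637 1/|dy|=1.0353
    cross y-line → (7,4), t=0.8075
    cross y-line → (7,3), t=1.8428
    cross x-line → (8,3), t=1.8546 (wall)
  → r_2 = 1.8546
beam 3: φ=180°, α=15°
  d=(0.9659,0.2588)  start (7,5)  tX=0.4969 tY=0.8500  stride 1/|dx|=1.0353 1/|dy|=3.8637
    cross x-line → (8,5), t=0.4969 (wall)
  → r_3 = 0.4969
beam 4: φ=270°, α=105°
  d=(-0.2588,0.9659)  start (7,5)  tX=2.0091 tY=0.2278  stride 1/|dx|=3.8637 1/|dy|=1.0353
    cross y-line → (7,6), t=0.2278
    cross y-line → (7,7), t=1.2630
    cross x-line → (6,7), t=2.0091
    cross y-line → (6,8), t=2.2983 (wall)
  → r_4 = 2.2983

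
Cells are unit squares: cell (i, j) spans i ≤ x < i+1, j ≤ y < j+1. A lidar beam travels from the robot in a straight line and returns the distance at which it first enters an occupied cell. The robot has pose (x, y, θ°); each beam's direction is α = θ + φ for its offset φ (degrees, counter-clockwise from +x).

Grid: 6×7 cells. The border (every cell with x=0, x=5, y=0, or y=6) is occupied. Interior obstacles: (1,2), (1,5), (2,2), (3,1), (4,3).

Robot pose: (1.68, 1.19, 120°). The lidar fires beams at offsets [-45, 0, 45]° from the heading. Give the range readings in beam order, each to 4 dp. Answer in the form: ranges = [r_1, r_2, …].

beam 1: φ=-45°, α=75°
  dir = (cos 75°, sin 75°) = (0.2588, 0.9659); from cell (1,1)
  next x-line at t=1.2364, next y-line at t=0.8386; Δt_x=3.8637, Δt_y=1.0353
    y: enter (1,2) at t=0.8386 ← occupied
  → r_1 = 0.8386
beam 2: φ=0°, α=120°
  dir = (cos 120°, sin 120°) = (-0.5000, 0.8660); from cell (1,1)
  next x-line at t=1.3600, next y-line at t=0.9353; Δt_x=2.0000, Δt_y=1.1547
    y: enter (1,2) at t=0.9353 ← occupied
  → r_2 = 0.9353
beam 3: φ=45°, α=165°
  dir = (cos 165°, sin 165°) = (-0.9659, 0.2588); from cell (1,1)
  next x-line at t=0.7040, next y-line at t=3.1296; Δt_x=1.0353, Δt_y=3.8637
    x: enter (0,1) at t=0.7040 ← occupied
  → r_3 = 0.7040

ranges = [0.8386, 0.9353, 0.7040]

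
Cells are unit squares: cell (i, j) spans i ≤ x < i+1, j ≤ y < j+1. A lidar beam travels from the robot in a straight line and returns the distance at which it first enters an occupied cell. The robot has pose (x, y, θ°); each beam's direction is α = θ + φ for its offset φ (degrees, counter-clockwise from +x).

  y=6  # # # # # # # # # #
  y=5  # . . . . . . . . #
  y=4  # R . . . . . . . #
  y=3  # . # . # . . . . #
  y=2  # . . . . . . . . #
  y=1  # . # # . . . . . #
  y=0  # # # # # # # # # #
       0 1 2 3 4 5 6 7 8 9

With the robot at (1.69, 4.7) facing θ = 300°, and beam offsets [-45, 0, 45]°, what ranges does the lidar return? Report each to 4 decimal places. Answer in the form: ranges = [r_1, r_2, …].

ranges = [2.6660, 0.8083, 2.7046]

beam 1: φ=-45°, α=255°
  d=(-0.2588,-0.9659)  start (1,4)  tX=2.6660 tY=0.7247  stride 1/|dx|=3.8637 1/|dy|=1.0353
    cross y-line → (1,3), t=0.7247
    cross y-line → (1,2), t=1.7600
    cross x-line → (0,2), t=2.6660 (wall)
  → r_1 = 2.6660
beam 2: φ=0°, α=300°
  d=(0.5000,-0.8660)  start (1,4)  tX=0.6200 tY=0.8083  stride 1/|dx|=2.0000 1/|dy|=1.1547
    cross x-line → (2,4), t=0.6200
    cross y-line → (2,3), t=0.8083 (wall)
  → r_2 = 0.8083
beam 3: φ=45°, α=345°
  d=(0.9659,-0.2588)  start (1,4)  tX=0.3209 tY=2.7046  stride 1/|dx|=1.0353 1/|dy|=3.8637
    cross x-line → (2,4), t=0.3209
    cross x-line → (3,4), t=1.3562
    cross x-line → (4,4), t=2.3915
    cross y-line → (4,3), t=2.7046 (wall)
  → r_3 = 2.7046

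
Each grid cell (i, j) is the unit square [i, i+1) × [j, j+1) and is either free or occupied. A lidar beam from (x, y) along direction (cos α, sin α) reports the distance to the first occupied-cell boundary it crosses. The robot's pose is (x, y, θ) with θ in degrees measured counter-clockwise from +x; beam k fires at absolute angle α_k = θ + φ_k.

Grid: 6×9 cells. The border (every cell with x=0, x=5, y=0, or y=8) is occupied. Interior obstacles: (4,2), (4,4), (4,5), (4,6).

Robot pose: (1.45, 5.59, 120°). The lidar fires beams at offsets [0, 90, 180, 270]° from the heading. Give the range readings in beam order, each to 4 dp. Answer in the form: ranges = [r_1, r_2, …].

beam 1: φ=0°, α=120°
  cosα=-0.5000 sinα=0.8660 | (1,5) | tMaxX 0.9000 tMaxY 0.4734 | tΔX 2.0000 tΔY 1.1547
    t=0.4734 [y] (1,6)
    t=0.9000 [x] (0,6) — stop
  → r_1 = 0.9000
beam 2: φ=90°, α=210°
  cosα=-0.8660 sinα=-0.5000 | (1,5) | tMaxX 0.5196 tMaxY 1.1800 | tΔX 1.1547 tΔY 2.0000
    t=0.5196 [x] (0,5) — stop
  → r_2 = 0.5196
beam 3: φ=180°, α=300°
  cosα=0.5000 sinα=-0.8660 | (1,5) | tMaxX 1.1000 tMaxY 0.6813 | tΔX 2.0000 tΔY 1.1547
    t=0.6813 [y] (1,4)
    t=1.1000 [x] (2,4)
    t=1.8360 [y] (2,3)
    t=2.9907 [y] (2,2)
    t=3.1000 [x] (3,2)
    t=4.1454 [y] (3,1)
    t=5.1000 [x] (4,1)
    t=5.3001 [y] (4,0) — stop
  → r_3 = 5.3001
beam 4: φ=270°, α=30°
  cosα=0.8660 sinα=0.5000 | (1,5) | tMaxX 0.6351 tMaxY 0.8200 | tΔX 1.1547 tΔY 2.0000
    t=0.6351 [x] (2,5)
    t=0.8200 [y] (2,6)
    t=1.7898 [x] (3,6)
    t=2.8200 [y] (3,7)
    t=2.9445 [x] (4,7)
    t=4.0992 [x] (5,7) — stop
  → r_4 = 4.0992

ranges = [0.9000, 0.5196, 5.3001, 4.0992]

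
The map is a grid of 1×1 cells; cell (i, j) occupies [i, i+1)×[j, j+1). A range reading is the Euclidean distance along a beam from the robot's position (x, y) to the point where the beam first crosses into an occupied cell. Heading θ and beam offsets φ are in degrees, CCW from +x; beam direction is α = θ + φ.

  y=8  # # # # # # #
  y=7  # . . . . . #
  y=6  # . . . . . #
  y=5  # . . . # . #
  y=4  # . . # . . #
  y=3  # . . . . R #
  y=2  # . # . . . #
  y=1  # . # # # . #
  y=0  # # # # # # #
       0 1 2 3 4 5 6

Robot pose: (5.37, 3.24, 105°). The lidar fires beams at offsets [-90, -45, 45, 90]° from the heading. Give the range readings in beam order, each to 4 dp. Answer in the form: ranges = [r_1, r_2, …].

ranges = [0.6522, 1.2600, 1.5819, 2.4536]

beam 1: φ=-90°, α=15°
  d=(0.9659,0.2588)  start (5,3)  tX=0.6522 tY=2.9364  stride 1/|dx|=1.0353 1/|dy|=3.8637
    cross x-line → (6,3), t=0.6522 (wall)
  → r_1 = 0.6522
beam 2: φ=-45°, α=60°
  d=(0.5000,0.8660)  start (5,3)  tX=1.2600 tY=0.8776  stride 1/|dx|=2.0000 1/|dy|=1.1547
    cross y-line → (5,4), t=0.8776
    cross x-line → (6,4), t=1.2600 (wall)
  → r_2 = 1.2600
beam 3: φ=45°, α=150°
  d=(-0.8660,0.5000)  start (5,3)  tX=0.4272 tY=1.5200  stride 1/|dx|=1.1547 1/|dy|=2.0000
    cross x-line → (4,3), t=0.4272
    cross y-line → (4,4), t=1.5200
    cross x-line → (3,4), t=1.5819 (wall)
  → r_3 = 1.5819
beam 4: φ=90°, α=195°
  d=(-0.9659,-0.2588)  start (5,3)  tX=0.3831 tY=0.9273  stride 1/|dx|=1.0353 1/|dy|=3.8637
    cross x-line → (4,3), t=0.3831
    cross y-line → (4,2), t=0.9273
    cross x-line → (3,2), t=1.4183
    cross x-line → (2,2), t=2.4536 (wall)
  → r_4 = 2.4536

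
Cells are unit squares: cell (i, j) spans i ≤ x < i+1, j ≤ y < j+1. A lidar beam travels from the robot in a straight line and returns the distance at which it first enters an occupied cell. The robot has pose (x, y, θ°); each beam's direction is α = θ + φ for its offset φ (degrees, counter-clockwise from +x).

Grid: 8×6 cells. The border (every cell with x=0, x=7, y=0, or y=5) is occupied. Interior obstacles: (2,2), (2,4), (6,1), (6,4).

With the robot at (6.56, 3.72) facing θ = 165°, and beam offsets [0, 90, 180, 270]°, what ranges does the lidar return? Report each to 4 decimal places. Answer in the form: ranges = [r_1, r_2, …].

beam 1: φ=0°, α=165°
  dir = (cos 165°, sin 165°) = (-0.9659, 0.2588); from cell (6,3)
  next x-line at t=0.5798, next y-line at t=1.0818; Δt_x=1.0353, Δt_y=3.8637
    x: enter (5,3) at t=0.5798
    y: enter (5,4) at t=1.0818
    x: enter (4,4) at t=1.6150
    x: enter (3,4) at t=2.6503
    x: enter (2,4) at t=3.6856 ← occupied
  → r_1 = 3.6856
beam 2: φ=90°, α=255°
  dir = (cos 255°, sin 255°) = (-0.2588, -0.9659); from cell (6,3)
  next x-line at t=2.1637, next y-line at t=0.7454; Δt_x=3.8637, Δt_y=1.0353
    y: enter (6,2) at t=0.7454
    y: enter (6,1) at t=1.7807 ← occupied
  → r_2 = 1.7807
beam 3: φ=180°, α=345°
  dir = (cos 345°, sin 345°) = (0.9659, -0.2588); from cell (6,3)
  next x-line at t=0.4555, next y-line at t=2.7819; Δt_x=1.0353, Δt_y=3.8637
    x: enter (7,3) at t=0.4555 ← occupied
  → r_3 = 0.4555
beam 4: φ=270°, α=75°
  dir = (cos 75°, sin 75°) = (0.2588, 0.9659); from cell (6,3)
  next x-line at t=1.7000, next y-line at t=0.2899; Δt_x=3.8637, Δt_y=1.0353
    y: enter (6,4) at t=0.2899 ← occupied
  → r_4 = 0.2899

ranges = [3.6856, 1.7807, 0.4555, 0.2899]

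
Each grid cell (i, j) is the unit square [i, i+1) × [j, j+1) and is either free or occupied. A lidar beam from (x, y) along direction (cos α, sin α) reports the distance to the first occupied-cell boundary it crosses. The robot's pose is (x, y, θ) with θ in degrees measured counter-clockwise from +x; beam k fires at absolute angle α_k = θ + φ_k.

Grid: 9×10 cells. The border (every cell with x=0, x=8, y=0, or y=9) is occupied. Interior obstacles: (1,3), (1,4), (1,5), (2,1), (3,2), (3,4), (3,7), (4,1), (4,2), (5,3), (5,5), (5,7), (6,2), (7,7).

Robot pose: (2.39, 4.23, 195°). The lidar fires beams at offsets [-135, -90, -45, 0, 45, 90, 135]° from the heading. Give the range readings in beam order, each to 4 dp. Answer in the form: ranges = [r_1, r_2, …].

ranges = [3.1985, 1.5068, 0.4503, 0.4038, 0.7800, 2.3087, 2.4600]

beam 1: φ=-135°, α=60°
  cosα=0.5000 sinα=0.8660 | (2,4) | tMaxX 1.2200 tMaxY 0.8891 | tΔX 2.0000 tΔY 1.1547
    t=0.8891 [y] (2,5)
    t=1.2200 [x] (3,5)
    t=2.0438 [y] (3,6)
    t=3.1985 [y] (3,7) — stop
  → r_1 = 3.1985
beam 2: φ=-90°, α=105°
  cosα=-0.2588 sinα=0.9659 | (2,4) | tMaxX 1.5068 tMaxY 0.7972 | tΔX 3.8637 tΔY 1.0353
    t=0.7972 [y] (2,5)
    t=1.5068 [x] (1,5) — stop
  → r_2 = 1.5068
beam 3: φ=-45°, α=150°
  cosα=-0.8660 sinα=0.5000 | (2,4) | tMaxX 0.4503 tMaxY 1.5400 | tΔX 1.1547 tΔY 2.0000
    t=0.4503 [x] (1,4) — stop
  → r_3 = 0.4503
beam 4: φ=0°, α=195°
  cosα=-0.9659 sinα=-0.2588 | (2,4) | tMaxX 0.4038 tMaxY 0.8887 | tΔX 1.0353 tΔY 3.8637
    t=0.4038 [x] (1,4) — stop
  → r_4 = 0.4038
beam 5: φ=45°, α=240°
  cosα=-0.5000 sinα=-0.8660 | (2,4) | tMaxX 0.7800 tMaxY 0.2656 | tΔX 2.0000 tΔY 1.1547
    t=0.2656 [y] (2,3)
    t=0.7800 [x] (1,3) — stop
  → r_5 = 0.7800
beam 6: φ=90°, α=285°
  cosα=0.2588 sinα=-0.9659 | (2,4) | tMaxX 2.3569 tMaxY 0.2381 | tΔX 3.8637 tΔY 1.0353
    t=0.2381 [y] (2,3)
    t=1.2734 [y] (2,2)
    t=2.3087 [y] (2,1) — stop
  → r_6 = 2.3087
beam 7: φ=135°, α=330°
  cosα=0.8660 sinα=-0.5000 | (2,4) | tMaxX 0.7044 tMaxY 0.4600 | tΔX 1.1547 tΔY 2.0000
    t=0.4600 [y] (2,3)
    t=0.7044 [x] (3,3)
    t=1.8591 [x] (4,3)
    t=2.4600 [y] (4,2) — stop
  → r_7 = 2.4600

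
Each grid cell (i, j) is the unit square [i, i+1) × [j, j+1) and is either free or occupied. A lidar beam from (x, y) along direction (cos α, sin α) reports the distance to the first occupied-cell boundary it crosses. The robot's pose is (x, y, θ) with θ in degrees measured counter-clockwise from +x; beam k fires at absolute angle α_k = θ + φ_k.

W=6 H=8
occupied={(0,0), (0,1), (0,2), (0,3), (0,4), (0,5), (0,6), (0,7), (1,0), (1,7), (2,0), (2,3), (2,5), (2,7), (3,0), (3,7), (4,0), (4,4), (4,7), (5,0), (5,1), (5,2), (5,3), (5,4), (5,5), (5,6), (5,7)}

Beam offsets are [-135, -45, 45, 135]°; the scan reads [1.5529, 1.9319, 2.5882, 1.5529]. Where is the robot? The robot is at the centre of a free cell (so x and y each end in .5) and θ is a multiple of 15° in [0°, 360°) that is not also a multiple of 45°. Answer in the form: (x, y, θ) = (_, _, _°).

(x, y, θ) = (3.5, 2.5, 120°)

Candidates: 21 free-cell centres × 16 headings = 336 poses. Raycast each; keep the one whose scan matches to 4 dp.
  (4.5, 2.5, 210°): beam 3 = 1.5529 ≠ 2.5882 ✗
  (1.5, 3.5, 330°): beam 1 = 0.5176 ≠ 1.5529 ✗
  (1.5, 4.5, 195°): beam 1 = 1.0000 ≠ 1.5529 ✗
  (4.5, 1.5, 165°): beam 1 = 0.5774 ≠ 1.5529 ✗
  …
  (3.5, 2.5, 120°): r_1=1.5529, r_2=1.9319, r_3=2.5882, r_4=1.5529 — all match ✓
Only this pose fits every beam.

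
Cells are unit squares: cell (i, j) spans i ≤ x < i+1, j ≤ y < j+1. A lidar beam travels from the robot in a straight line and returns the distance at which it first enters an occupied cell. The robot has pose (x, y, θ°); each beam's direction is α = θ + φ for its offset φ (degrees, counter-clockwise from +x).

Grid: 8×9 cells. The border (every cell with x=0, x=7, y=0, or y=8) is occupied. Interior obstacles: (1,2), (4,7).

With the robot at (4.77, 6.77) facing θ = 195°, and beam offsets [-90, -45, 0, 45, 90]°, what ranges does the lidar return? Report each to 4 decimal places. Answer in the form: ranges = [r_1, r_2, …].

ranges = [0.2381, 0.4600, 3.9030, 6.6626, 5.9735]

beam 1: φ=-90°, α=105°
  cosα=-0.2588 sinα=0.9659 | (4,6) | tMaxX 2.9751 tMaxY 0.2381 | tΔX 3.8637 tΔY 1.0353
    t=0.2381 [y] (4,7) — stop
  → r_1 = 0.2381
beam 2: φ=-45°, α=150°
  cosα=-0.8660 sinα=0.5000 | (4,6) | tMaxX 0.8891 tMaxY 0.4600 | tΔX 1.1547 tΔY 2.0000
    t=0.4600 [y] (4,7) — stop
  → r_2 = 0.4600
beam 3: φ=0°, α=195°
  cosα=-0.9659 sinα=-0.2588 | (4,6) | tMaxX 0.7972 tMaxY 2.9751 | tΔX 1.0353 tΔY 3.8637
    t=0.7972 [x] (3,6)
    t=1.8324 [x] (2,6)
    t=2.8677 [x] (1,6)
    t=2.9751 [y] (1,5)
    t=3.9030 [x] (0,5) — stop
  → r_3 = 3.9030
beam 4: φ=45°, α=240°
  cosα=-0.5000 sinα=-0.8660 | (4,6) | tMaxX 1.5400 tMaxY 0.8891 | tΔX 2.0000 tΔY 1.1547
    t=0.8891 [y] (4,5)
    t=1.5400 [x] (3,5)
    t=2.0438 [y] (3,4)
    t=3.1985 [y] (3,3)
    t=3.5400 [x] (2,3)
    t=4.3532 [y] (2,2)
    t=5.5079 [y] (2,1)
    t=5.5400 [x] (1,1)
    t=6.6626 [y] (1,0) — stop
  → r_4 = 6.6626
beam 5: φ=90°, α=285°
  cosα=0.2588 sinα=-0.9659 | (4,6) | tMaxX 0.8887 tMaxY 0.7972 | tΔX 3.8637 tΔY 1.0353
    t=0.7972 [y] (4,5)
    t=0.8887 [x] (5,5)
    t=1.8324 [y] (5,4)
    t=2.8677 [y] (5,3)
    t=3.9030 [y] (5,2)
    t=4.7524 [x] (6,2)
    t=4.9383 [y] (6,1)
    t=5.9735 [y] (6,0) — stop
  → r_5 = 5.9735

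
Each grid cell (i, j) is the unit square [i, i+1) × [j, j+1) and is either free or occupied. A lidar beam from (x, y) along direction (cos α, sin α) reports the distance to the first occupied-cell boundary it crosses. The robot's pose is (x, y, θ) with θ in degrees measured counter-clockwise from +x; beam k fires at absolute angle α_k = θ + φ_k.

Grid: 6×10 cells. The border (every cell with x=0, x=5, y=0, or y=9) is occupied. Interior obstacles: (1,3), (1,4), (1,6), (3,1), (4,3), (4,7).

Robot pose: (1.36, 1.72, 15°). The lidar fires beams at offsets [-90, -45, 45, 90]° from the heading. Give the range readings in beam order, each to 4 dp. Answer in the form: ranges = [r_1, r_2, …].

beam 1: φ=-90°, α=285°
  dir = (cos 285°, sin 285°) = (0.2588, -0.9659); from cell (1,1)
  next x-line at t=2.4728, next y-line at t=0.7454; Δt_x=3.8637, Δt_y=1.0353
    y: enter (1,0) at t=0.7454 ← occupied
  → r_1 = 0.7454
beam 2: φ=-45°, α=330°
  dir = (cos 330°, sin 330°) = (0.8660, -0.5000); from cell (1,1)
  next x-line at t=0.7390, next y-line at t=1.4400; Δt_x=1.1547, Δt_y=2.0000
    x: enter (2,1) at t=0.7390
    y: enter (2,0) at t=1.4400 ← occupied
  → r_2 = 1.4400
beam 3: φ=45°, α=60°
  dir = (cos 60°, sin 60°) = (0.5000, 0.8660); from cell (1,1)
  next x-line at t=1.2800, next y-line at t=0.3233; Δt_x=2.0000, Δt_y=1.1547
    y: enter (1,2) at t=0.3233
    x: enter (2,2) at t=1.2800
    y: enter (2,3) at t=1.4780
    y: enter (2,4) at t=2.6327
    x: enter (3,4) at t=3.2800
    y: enter (3,5) at t=3.7874
    y: enter (3,6) at t=4.9421
    x: enter (4,6) at t=5.2800
    y: enter (4,7) at t=6.0968 ← occupied
  → r_3 = 6.0968
beam 4: φ=90°, α=105°
  dir = (cos 105°, sin 105°) = (-0.2588, 0.9659); from cell (1,1)
  next x-line at t=1.3909, next y-line at t=0.2899; Δt_x=3.8637, Δt_y=1.0353
    y: enter (1,2) at t=0.2899
    y: enter (1,3) at t=1.3252 ← occupied
  → r_4 = 1.3252

ranges = [0.7454, 1.4400, 6.0968, 1.3252]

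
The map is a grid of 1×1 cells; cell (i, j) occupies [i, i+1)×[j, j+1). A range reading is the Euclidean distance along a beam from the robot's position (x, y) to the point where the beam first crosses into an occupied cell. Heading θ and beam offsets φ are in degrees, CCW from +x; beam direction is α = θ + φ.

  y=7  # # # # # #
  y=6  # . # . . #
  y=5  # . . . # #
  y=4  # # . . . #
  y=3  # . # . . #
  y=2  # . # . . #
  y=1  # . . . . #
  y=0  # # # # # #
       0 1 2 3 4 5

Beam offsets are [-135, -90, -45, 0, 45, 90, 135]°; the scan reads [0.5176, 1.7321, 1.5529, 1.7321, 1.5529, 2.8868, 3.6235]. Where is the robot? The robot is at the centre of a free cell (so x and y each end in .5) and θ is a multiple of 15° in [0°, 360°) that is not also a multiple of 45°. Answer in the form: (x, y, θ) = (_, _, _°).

(x, y, θ) = (3.5, 2.5, 330°)

The pose lattice has 19·16 = 304 candidates. Test each by forward raycasting.
  (4.5, 3.5, 195°): beam 1 = 1.0000 ≠ 0.5176 ✗
  (3.5, 4.5, 105°): beam 1 = 1.7321 ≠ 0.5176 ✗
  (2.5, 4.5, 345°): beam 1 = 0.5774 ≠ 0.5176 ✗
  (4.5, 1.5, 105°): beam 1 = 0.5774 ≠ 0.5176 ✗
  …
  (3.5, 2.5, 330°): r_1=0.5176, r_2=1.7321, r_3=1.5529, r_4=1.7321, r_5=1.5529, r_6=2.8868, r_7=3.6235 — all match ✓
Unique over the lattice → pose = (3.5, 2.5, 330°).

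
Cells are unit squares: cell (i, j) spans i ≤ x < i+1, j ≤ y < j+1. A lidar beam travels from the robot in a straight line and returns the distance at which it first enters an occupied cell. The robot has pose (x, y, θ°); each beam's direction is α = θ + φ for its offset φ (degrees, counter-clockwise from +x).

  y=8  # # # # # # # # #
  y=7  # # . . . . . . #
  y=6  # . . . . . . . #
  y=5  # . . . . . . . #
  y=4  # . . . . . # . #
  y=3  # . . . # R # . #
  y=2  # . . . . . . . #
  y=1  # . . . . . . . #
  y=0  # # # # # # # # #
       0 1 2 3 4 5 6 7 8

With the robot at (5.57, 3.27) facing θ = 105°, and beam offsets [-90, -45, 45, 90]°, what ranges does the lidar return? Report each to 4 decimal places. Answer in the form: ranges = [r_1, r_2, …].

ranges = [0.4452, 0.8600, 0.6582, 0.5901]

beam 1: φ=-90°, α=15°
  dir = (cos 15°, sin 15°) = (0.9659, 0.2588); from cell (5,3)
  next x-line at t=0.4452, next y-line at t=2.8205; Δt_x=1.0353, Δt_y=3.8637
    x: enter (6,3) at t=0.4452 ← occupied
  → r_1 = 0.4452
beam 2: φ=-45°, α=60°
  dir = (cos 60°, sin 60°) = (0.5000, 0.8660); from cell (5,3)
  next x-line at t=0.8600, next y-line at t=0.8429; Δt_x=2.0000, Δt_y=1.1547
    y: enter (5,4) at t=0.8429
    x: enter (6,4) at t=0.8600 ← occupied
  → r_2 = 0.8600
beam 3: φ=45°, α=150°
  dir = (cos 150°, sin 150°) = (-0.8660, 0.5000); from cell (5,3)
  next x-line at t=0.6582, next y-line at t=1.4600; Δt_x=1.1547, Δt_y=2.0000
    x: enter (4,3) at t=0.6582 ← occupied
  → r_3 = 0.6582
beam 4: φ=90°, α=195°
  dir = (cos 195°, sin 195°) = (-0.9659, -0.2588); from cell (5,3)
  next x-line at t=0.5901, next y-line at t=1.0432; Δt_x=1.0353, Δt_y=3.8637
    x: enter (4,3) at t=0.5901 ← occupied
  → r_4 = 0.5901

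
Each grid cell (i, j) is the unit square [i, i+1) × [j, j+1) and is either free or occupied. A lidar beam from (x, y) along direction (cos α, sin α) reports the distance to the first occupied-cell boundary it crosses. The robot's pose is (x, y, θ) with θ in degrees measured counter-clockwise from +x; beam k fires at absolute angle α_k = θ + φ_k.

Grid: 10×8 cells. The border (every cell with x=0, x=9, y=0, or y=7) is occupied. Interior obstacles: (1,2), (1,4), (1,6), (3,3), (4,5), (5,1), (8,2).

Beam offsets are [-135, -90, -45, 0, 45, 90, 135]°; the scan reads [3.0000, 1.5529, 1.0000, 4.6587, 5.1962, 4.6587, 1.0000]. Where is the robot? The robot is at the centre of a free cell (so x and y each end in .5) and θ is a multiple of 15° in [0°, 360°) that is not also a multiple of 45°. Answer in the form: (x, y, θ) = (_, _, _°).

Candidates: 41 free-cell centres × 16 headings = 656 poses. Raycast each; keep the one whose scan matches to 4 dp.
  (7.5, 5.5, 210°): beam 1 = 1.5529 ≠ 3.0000 ✗
  (2.5, 4.5, 105°): beam 1 = 1.0000 ≠ 3.0000 ✗
  (8.5, 3.5, 105°): beam 1 = 0.5774 ≠ 3.0000 ✗
  (8.5, 3.5, 300°): beam 1 = 7.7646 ≠ 3.0000 ✗
  (1.5, 5.5, 165°): beam 2 = 0.5176 ≠ 1.5529 ✗
  …
  (4.5, 2.5, 345°): r_1=3.0000, r_2=1.5529, r_3=1.0000, r_4=4.6587, r_5=5.1962, r_6=4.6587, r_7=1.0000 — all match ✓
No second candidate reproduces the full scan.

(x, y, θ) = (4.5, 2.5, 345°)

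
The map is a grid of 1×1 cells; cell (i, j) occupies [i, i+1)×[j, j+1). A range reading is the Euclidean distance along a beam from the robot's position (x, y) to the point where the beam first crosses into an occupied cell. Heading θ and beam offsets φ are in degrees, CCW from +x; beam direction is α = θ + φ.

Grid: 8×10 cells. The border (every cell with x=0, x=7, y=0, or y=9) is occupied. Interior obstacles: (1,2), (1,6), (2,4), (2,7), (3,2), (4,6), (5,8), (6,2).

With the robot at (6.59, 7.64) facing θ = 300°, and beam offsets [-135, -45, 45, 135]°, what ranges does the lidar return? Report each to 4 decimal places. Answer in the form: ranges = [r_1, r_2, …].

ranges = [1.3909, 6.8742, 0.4245, 1.4080]

beam 1: φ=-135°, α=165°
  direction (-0.9659, 0.2588); cell (6,7); t to first gridline: x 0.6108, y 1.3909 (then +1.0353 / +3.8637)
    (5,7) via x @ 0.6108
    (5,8) via y @ 1.3909  # hit
  → r_1 = 1.3909
beam 2: φ=-45°, α=255°
  direction (-0.2588, -0.9659); cell (6,7); t to first gridline: x 2.2796, y 0.6626 (then +3.8637 / +1.0353)
    (6,6) via y @ 0.6626
    (6,5) via y @ 1.6979
    (5,5) via x @ 2.2796
    (5,4) via y @ 2.7331
    (5,3) via y @ 3.7684
    (5,2) via y @ 4.8037
    (5,1) via y @ 5.8390
    (4,1) via x @ 6.1433
    (4,0) via y @ 6.8742  # hit
  → r_2 = 6.8742
beam 3: φ=45°, α=345°
  direction (0.9659, -0.2588); cell (6,7); t to first gridline: x 0.4245, y 2.4728 (then +1.0353 / +3.8637)
    (7,7) via x @ 0.4245  # hit
  → r_3 = 0.4245
beam 4: φ=135°, α=75°
  direction (0.2588, 0.9659); cell (6,7); t to first gridline: x 1.5841, y 0.3727 (then +3.8637 / +1.0353)
    (6,8) via y @ 0.3727
    (6,9) via y @ 1.4080  # hit
  → r_4 = 1.4080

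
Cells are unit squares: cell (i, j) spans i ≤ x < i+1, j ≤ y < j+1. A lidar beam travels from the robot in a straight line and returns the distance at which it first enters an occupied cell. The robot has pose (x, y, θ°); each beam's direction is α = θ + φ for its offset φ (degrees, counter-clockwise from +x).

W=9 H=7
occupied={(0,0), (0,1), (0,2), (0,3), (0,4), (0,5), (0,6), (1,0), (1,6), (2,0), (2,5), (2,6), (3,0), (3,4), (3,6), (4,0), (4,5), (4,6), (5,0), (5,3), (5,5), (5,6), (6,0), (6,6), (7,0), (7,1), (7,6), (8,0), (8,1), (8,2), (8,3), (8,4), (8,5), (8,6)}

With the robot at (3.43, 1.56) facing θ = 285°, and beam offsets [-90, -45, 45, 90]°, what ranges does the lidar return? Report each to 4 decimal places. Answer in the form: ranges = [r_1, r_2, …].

ranges = [2.1637, 0.6466, 1.1200, 4.7312]

beam 1: φ=-90°, α=195°
  dir = (cos 195°, sin 195°) = (-0.9659, -0.2588); from cell (3,1)
  next x-line at t=0.4452, next y-line at t=2.1637; Δt_x=1.0353, Δt_y=3.8637
    x: enter (2,1) at t=0.4452
    x: enter (1,1) at t=1.4804
    y: enter (1,0) at t=2.1637 ← occupied
  → r_1 = 2.1637
beam 2: φ=-45°, α=240°
  dir = (cos 240°, sin 240°) = (-0.5000, -0.8660); from cell (3,1)
  next x-line at t=0.8600, next y-line at t=0.6466; Δt_x=2.0000, Δt_y=1.1547
    y: enter (3,0) at t=0.6466 ← occupied
  → r_2 = 0.6466
beam 3: φ=45°, α=330°
  dir = (cos 330°, sin 330°) = (0.8660, -0.5000); from cell (3,1)
  next x-line at t=0.6582, next y-line at t=1.1200; Δt_x=1.1547, Δt_y=2.0000
    x: enter (4,1) at t=0.6582
    y: enter (4,0) at t=1.1200 ← occupied
  → r_3 = 1.1200
beam 4: φ=90°, α=15°
  dir = (cos 15°, sin 15°) = (0.9659, 0.2588); from cell (3,1)
  next x-line at t=0.5901, next y-line at t=1.7000; Δt_x=1.0353, Δt_y=3.8637
    x: enter (4,1) at t=0.5901
    x: enter (5,1) at t=1.6254
    y: enter (5,2) at t=1.7000
    x: enter (6,2) at t=2.6607
    x: enter (7,2) at t=3.6959
    x: enter (8,2) at t=4.7312 ← occupied
  → r_4 = 4.7312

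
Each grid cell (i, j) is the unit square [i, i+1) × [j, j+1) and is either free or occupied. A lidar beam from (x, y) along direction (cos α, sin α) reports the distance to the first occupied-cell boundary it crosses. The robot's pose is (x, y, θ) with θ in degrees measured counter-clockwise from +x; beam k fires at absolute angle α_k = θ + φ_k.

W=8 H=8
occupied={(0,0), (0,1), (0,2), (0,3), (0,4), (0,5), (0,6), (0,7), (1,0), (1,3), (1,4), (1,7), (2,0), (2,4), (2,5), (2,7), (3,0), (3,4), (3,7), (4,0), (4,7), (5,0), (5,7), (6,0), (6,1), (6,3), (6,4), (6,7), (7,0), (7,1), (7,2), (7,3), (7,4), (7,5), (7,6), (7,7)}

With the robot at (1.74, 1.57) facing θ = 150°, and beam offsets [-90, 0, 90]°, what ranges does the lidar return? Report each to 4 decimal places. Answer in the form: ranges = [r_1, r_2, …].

beam 1: φ=-90°, α=60°
  direction (0.5000, 0.8660); cell (1,1); t to first gridline: x 0.5200, y 0.4965 (then +2.0000 / +1.1547)
    (1,2) via y @ 0.4965
    (2,2) via x @ 0.5200
    (2,3) via y @ 1.6512
    (3,3) via x @ 2.5200
    (3,4) via y @ 2.8059  # hit
  → r_1 = 2.8059
beam 2: φ=0°, α=150°
  direction (-0.8660, 0.5000); cell (1,1); t to first gridline: x 0.8545, y 0.8600 (then +1.1547 / +2.0000)
    (0,1) via x @ 0.8545  # hit
  → r_2 = 0.8545
beam 3: φ=90°, α=240°
  direction (-0.5000, -0.8660); cell (1,1); t to first gridline: x 1.4800, y 0.6582 (then +2.0000 / +1.1547)
    (1,0) via y @ 0.6582  # hit
  → r_3 = 0.6582

ranges = [2.8059, 0.8545, 0.6582]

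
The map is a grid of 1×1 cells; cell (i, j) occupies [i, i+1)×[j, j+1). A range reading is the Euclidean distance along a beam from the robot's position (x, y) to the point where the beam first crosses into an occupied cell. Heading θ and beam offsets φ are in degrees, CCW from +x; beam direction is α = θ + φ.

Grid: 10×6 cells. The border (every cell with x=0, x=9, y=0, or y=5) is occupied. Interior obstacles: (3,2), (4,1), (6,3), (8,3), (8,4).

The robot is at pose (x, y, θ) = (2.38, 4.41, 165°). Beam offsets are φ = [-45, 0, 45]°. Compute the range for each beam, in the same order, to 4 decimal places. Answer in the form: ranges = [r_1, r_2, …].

ranges = [0.6813, 1.4287, 1.5935]

beam 1: φ=-45°, α=120°
  d=(-0.5000,0.8660)  start (2,4)  tX=0.7600 tY=0.6813  stride 1/|dx|=2.0000 1/|dy|=1.1547
    cross y-line → (2,5), t=0.6813 (wall)
  → r_1 = 0.6813
beam 2: φ=0°, α=165°
  d=(-0.9659,0.2588)  start (2,4)  tX=0.3934 tY=2.2796  stride 1/|dx|=1.0353 1/|dy|=3.8637
    cross x-line → (1,4), t=0.3934
    cross x-line → (0,4), t=1.4287 (wall)
  → r_2 = 1.4287
beam 3: φ=45°, α=210°
  d=(-0.8660,-0.5000)  start (2,4)  tX=0.4388 tY=0.8200  stride 1/|dx|=1.1547 1/|dy|=2.0000
    cross x-line → (1,4), t=0.4388
    cross y-line → (1,3), t=0.8200
    cross x-line → (0,3), t=1.5935 (wall)
  → r_3 = 1.5935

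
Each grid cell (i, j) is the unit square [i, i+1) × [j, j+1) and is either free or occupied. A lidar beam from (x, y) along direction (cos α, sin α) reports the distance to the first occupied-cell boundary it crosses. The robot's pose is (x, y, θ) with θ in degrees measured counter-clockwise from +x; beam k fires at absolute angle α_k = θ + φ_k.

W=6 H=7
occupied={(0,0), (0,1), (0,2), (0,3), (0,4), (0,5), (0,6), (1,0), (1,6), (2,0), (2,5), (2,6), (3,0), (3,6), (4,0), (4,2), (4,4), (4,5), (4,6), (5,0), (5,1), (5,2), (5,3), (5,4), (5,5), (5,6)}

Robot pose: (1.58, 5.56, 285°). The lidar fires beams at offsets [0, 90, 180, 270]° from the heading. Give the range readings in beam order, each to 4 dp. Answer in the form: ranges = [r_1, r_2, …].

beam 1: φ=0°, α=285°
  direction (0.2588, -0.9659); cell (1,5); t to first gridline: x 1.6228, y 0.5798 (then +3.8637 / +1.0353)
    (1,4) via y @ 0.5798
    (1,3) via y @ 1.6150
    (2,3) via x @ 1.6228
    (2,2) via y @ 2.6503
    (2,1) via y @ 3.6856
    (2,0) via y @ 4.7209  # hit
  → r_1 = 4.7209
beam 2: φ=90°, α=15°
  direction (0.9659, 0.2588); cell (1,5); t to first gridline: x 0.4348, y 1.7000 (then +1.0353 / +3.8637)
    (2,5) via x @ 0.4348  # hit
  → r_2 = 0.4348
beam 3: φ=180°, α=105°
  direction (-0.2588, 0.9659); cell (1,5); t to first gridline: x 2.2409, y 0.4555 (then +3.8637 / +1.0353)
    (1,6) via y @ 0.4555  # hit
  → r_3 = 0.4555
beam 4: φ=270°, α=195°
  direction (-0.9659, -0.2588); cell (1,5); t to first gridline: x 0.6005, y 2.1637 (then +1.0353 / +3.8637)
    (0,5) via x @ 0.6005  # hit
  → r_4 = 0.6005

ranges = [4.7209, 0.4348, 0.4555, 0.6005]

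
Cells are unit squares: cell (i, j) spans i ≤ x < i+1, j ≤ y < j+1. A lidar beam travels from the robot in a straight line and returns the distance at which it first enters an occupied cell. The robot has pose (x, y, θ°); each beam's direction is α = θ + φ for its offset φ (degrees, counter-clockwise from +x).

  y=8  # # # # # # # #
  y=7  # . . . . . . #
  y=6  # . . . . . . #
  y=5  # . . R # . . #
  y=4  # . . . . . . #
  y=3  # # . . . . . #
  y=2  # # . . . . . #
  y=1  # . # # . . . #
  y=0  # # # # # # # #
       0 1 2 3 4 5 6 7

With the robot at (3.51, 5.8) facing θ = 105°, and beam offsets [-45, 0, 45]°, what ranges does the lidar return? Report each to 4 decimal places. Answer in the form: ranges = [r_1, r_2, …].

beam 1: φ=-45°, α=60°
  dir = (cos 60°, sin 60°) = (0.5000, 0.8660); from cell (3,5)
  next x-line at t=0.9800, next y-line at t=0.2309; Δt_x=2.0000, Δt_y=1.1547
    y: enter (3,6) at t=0.2309
    x: enter (4,6) at t=0.9800
    y: enter (4,7) at t=1.3856
    y: enter (4,8) at t=2.5403 ← occupied
  → r_1 = 2.5403
beam 2: φ=0°, α=105°
  dir = (cos 105°, sin 105°) = (-0.2588, 0.9659); from cell (3,5)
  next x-line at t=1.9705, next y-line at t=0.2071; Δt_x=3.8637, Δt_y=1.0353
    y: enter (3,6) at t=0.2071
    y: enter (3,7) at t=1.2423
    x: enter (2,7) at t=1.9705
    y: enter (2,8) at t=2.2776 ← occupied
  → r_2 = 2.2776
beam 3: φ=45°, α=150°
  dir = (cos 150°, sin 150°) = (-0.8660, 0.5000); from cell (3,5)
  next x-line at t=0.5889, next y-line at t=0.4000; Δt_x=1.1547, Δt_y=2.0000
    y: enter (3,6) at t=0.4000
    x: enter (2,6) at t=0.5889
    x: enter (1,6) at t=1.7436
    y: enter (1,7) at t=2.4000
    x: enter (0,7) at t=2.8983 ← occupied
  → r_3 = 2.8983

ranges = [2.5403, 2.2776, 2.8983]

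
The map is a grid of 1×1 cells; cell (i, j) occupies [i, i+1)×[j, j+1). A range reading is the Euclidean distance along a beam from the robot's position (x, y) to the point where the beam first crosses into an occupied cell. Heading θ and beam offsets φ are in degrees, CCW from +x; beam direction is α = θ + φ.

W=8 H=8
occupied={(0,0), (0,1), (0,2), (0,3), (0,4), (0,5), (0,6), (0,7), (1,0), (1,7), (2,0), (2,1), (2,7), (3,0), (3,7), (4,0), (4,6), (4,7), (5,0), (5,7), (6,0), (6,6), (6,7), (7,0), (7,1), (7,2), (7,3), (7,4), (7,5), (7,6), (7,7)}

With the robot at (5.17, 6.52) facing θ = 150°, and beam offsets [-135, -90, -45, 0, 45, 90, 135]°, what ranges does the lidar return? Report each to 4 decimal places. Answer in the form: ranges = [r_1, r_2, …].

beam 1: φ=-135°, α=15°
  dir = (cos 15°, sin 15°) = (0.9659, 0.2588); from cell (5,6)
  next x-line at t=0.8593, next y-line at t=1.8546; Δt_x=1.0353, Δt_y=3.8637
    x: enter (6,6) at t=0.8593 ← occupied
  → r_1 = 0.8593
beam 2: φ=-90°, α=60°
  dir = (cos 60°, sin 60°) = (0.5000, 0.8660); from cell (5,6)
  next x-line at t=1.6600, next y-line at t=0.5543; Δt_x=2.0000, Δt_y=1.1547
    y: enter (5,7) at t=0.5543 ← occupied
  → r_2 = 0.5543
beam 3: φ=-45°, α=105°
  dir = (cos 105°, sin 105°) = (-0.2588, 0.9659); from cell (5,6)
  next x-line at t=0.6568, next y-line at t=0.4969; Δt_x=3.8637, Δt_y=1.0353
    y: enter (5,7) at t=0.4969 ← occupied
  → r_3 = 0.4969
beam 4: φ=0°, α=150°
  dir = (cos 150°, sin 150°) = (-0.8660, 0.5000); from cell (5,6)
  next x-line at t=0.1963, next y-line at t=0.9600; Δt_x=1.1547, Δt_y=2.0000
    x: enter (4,6) at t=0.1963 ← occupied
  → r_4 = 0.1963
beam 5: φ=45°, α=195°
  dir = (cos 195°, sin 195°) = (-0.9659, -0.2588); from cell (5,6)
  next x-line at t=0.1760, next y-line at t=2.0091; Δt_x=1.0353, Δt_y=3.8637
    x: enter (4,6) at t=0.1760 ← occupied
  → r_5 = 0.1760
beam 6: φ=90°, α=240°
  dir = (cos 240°, sin 240°) = (-0.5000, -0.8660); from cell (5,6)
  next x-line at t=0.3400, next y-line at t=0.6004; Δt_x=2.0000, Δt_y=1.1547
    x: enter (4,6) at t=0.3400 ← occupied
  → r_6 = 0.3400
beam 7: φ=135°, α=285°
  dir = (cos 285°, sin 285°) = (0.2588, -0.9659); from cell (5,6)
  next x-line at t=3.2069, next y-line at t=0.5383; Δt_x=3.8637, Δt_y=1.0353
    y: enter (5,5) at t=0.5383
    y: enter (5,4) at t=1.5736
    y: enter (5,3) at t=2.6089
    x: enter (6,3) at t=3.2069
    y: enter (6,2) at t=3.6442
    y: enter (6,1) at t=4.6794
    y: enter (6,0) at t=5.7147 ← occupied
  → r_7 = 5.7147

ranges = [0.8593, 0.5543, 0.4969, 0.1963, 0.1760, 0.3400, 5.7147]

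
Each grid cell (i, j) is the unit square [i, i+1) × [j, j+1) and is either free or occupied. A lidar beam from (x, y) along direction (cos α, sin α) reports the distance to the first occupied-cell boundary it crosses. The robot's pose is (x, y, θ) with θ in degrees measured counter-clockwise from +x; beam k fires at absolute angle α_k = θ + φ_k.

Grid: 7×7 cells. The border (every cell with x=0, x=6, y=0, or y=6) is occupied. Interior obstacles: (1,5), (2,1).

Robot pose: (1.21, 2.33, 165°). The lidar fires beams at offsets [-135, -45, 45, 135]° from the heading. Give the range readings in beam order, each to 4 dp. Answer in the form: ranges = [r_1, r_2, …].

beam 1: φ=-135°, α=30°
  dir = (cos 30°, sin 30°) = (0.8660, 0.5000); from cell (1,2)
  next x-line at t=0.9122, next y-line at t=1.3400; Δt_x=1.1547, Δt_y=2.0000
    x: enter (2,2) at t=0.9122
    y: enter (2,3) at t=1.3400
    x: enter (3,3) at t=2.0669
    x: enter (4,3) at t=3.2216
    y: enter (4,4) at t=3.3400
    x: enter (5,4) at t=4.3763
    y: enter (5,5) at t=5.3400
    x: enter (6,5) at t=5.5310 ← occupied
  → r_1 = 5.5310
beam 2: φ=-45°, α=120°
  dir = (cos 120°, sin 120°) = (-0.5000, 0.8660); from cell (1,2)
  next x-line at t=0.4200, next y-line at t=0.7736; Δt_x=2.0000, Δt_y=1.1547
    x: enter (0,2) at t=0.4200 ← occupied
  → r_2 = 0.4200
beam 3: φ=45°, α=210°
  dir = (cos 210°, sin 210°) = (-0.8660, -0.5000); from cell (1,2)
  next x-line at t=0.2425, next y-line at t=0.6600; Δt_x=1.1547, Δt_y=2.0000
    x: enter (0,2) at t=0.2425 ← occupied
  → r_3 = 0.2425
beam 4: φ=135°, α=300°
  dir = (cos 300°, sin 300°) = (0.5000, -0.8660); from cell (1,2)
  next x-line at t=1.5800, next y-line at t=0.3811; Δt_x=2.0000, Δt_y=1.1547
    y: enter (1,1) at t=0.3811
    y: enter (1,0) at t=1.5358 ← occupied
  → r_4 = 1.5358

ranges = [5.5310, 0.4200, 0.2425, 1.5358]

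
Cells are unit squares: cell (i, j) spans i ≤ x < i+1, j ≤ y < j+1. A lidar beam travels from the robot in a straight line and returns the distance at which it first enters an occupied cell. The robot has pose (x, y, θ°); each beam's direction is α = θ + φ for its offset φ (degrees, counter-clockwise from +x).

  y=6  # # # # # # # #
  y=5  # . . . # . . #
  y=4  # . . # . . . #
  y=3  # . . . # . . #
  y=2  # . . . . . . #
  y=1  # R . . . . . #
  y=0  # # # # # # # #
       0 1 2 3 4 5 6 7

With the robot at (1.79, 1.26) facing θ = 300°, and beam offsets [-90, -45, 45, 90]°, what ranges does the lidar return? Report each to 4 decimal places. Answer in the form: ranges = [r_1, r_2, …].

beam 1: φ=-90°, α=210°
  direction (-0.8660, -0.5000); cell (1,1); t to first gridline: x 0.9122, y 0.5200 (then +1.1547 / +2.0000)
    (1,0) via y @ 0.5200  # hit
  → r_1 = 0.5200
beam 2: φ=-45°, α=255°
  direction (-0.2588, -0.9659); cell (1,1); t to first gridline: x 3.0523, y 0.2692 (then +3.8637 / +1.0353)
    (1,0) via y @ 0.2692  # hit
  → r_2 = 0.2692
beam 3: φ=45°, α=345°
  direction (0.9659, -0.2588); cell (1,1); t to first gridline: x 0.2174, y 1.0046 (then +1.0353 / +3.8637)
    (2,1) via x @ 0.2174
    (2,0) via y @ 1.0046  # hit
  → r_3 = 1.0046
beam 4: φ=90°, α=30°
  direction (0.8660, 0.5000); cell (1,1); t to first gridline: x 0.2425, y 1.4800 (then +1.1547 / +2.0000)
    (2,1) via x @ 0.2425
    (3,1) via x @ 1.3972
    (3,2) via y @ 1.4800
    (4,2) via x @ 2.5519
    (4,3) via y @ 3.4800  # hit
  → r_4 = 3.4800

ranges = [0.5200, 0.2692, 1.0046, 3.4800]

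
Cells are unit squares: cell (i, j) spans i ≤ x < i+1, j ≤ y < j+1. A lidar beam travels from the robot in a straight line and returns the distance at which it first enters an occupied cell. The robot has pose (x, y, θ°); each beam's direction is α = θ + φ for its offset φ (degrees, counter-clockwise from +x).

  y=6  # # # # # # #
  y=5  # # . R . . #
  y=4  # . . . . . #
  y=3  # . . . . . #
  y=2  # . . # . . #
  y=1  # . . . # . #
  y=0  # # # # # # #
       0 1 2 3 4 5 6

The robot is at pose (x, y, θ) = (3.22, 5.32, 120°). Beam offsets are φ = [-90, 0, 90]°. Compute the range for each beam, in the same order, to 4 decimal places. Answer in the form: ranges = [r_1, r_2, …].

ranges = [1.3600, 0.7852, 2.5634]

beam 1: φ=-90°, α=30°
  dir = (cos 30°, sin 30°) = (0.8660, 0.5000); from cell (3,5)
  next x-line at t=0.9007, next y-line at t=1.3600; Δt_x=1.1547, Δt_y=2.0000
    x: enter (4,5) at t=0.9007
    y: enter (4,6) at t=1.3600 ← occupied
  → r_1 = 1.3600
beam 2: φ=0°, α=120°
  dir = (cos 120°, sin 120°) = (-0.5000, 0.8660); from cell (3,5)
  next x-line at t=0.4400, next y-line at t=0.7852; Δt_x=2.0000, Δt_y=1.1547
    x: enter (2,5) at t=0.4400
    y: enter (2,6) at t=0.7852 ← occupied
  → r_2 = 0.7852
beam 3: φ=90°, α=210°
  dir = (cos 210°, sin 210°) = (-0.8660, -0.5000); from cell (3,5)
  next x-line at t=0.2540, next y-line at t=0.6400; Δt_x=1.1547, Δt_y=2.0000
    x: enter (2,5) at t=0.2540
    y: enter (2,4) at t=0.6400
    x: enter (1,4) at t=1.4087
    x: enter (0,4) at t=2.5634 ← occupied
  → r_3 = 2.5634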